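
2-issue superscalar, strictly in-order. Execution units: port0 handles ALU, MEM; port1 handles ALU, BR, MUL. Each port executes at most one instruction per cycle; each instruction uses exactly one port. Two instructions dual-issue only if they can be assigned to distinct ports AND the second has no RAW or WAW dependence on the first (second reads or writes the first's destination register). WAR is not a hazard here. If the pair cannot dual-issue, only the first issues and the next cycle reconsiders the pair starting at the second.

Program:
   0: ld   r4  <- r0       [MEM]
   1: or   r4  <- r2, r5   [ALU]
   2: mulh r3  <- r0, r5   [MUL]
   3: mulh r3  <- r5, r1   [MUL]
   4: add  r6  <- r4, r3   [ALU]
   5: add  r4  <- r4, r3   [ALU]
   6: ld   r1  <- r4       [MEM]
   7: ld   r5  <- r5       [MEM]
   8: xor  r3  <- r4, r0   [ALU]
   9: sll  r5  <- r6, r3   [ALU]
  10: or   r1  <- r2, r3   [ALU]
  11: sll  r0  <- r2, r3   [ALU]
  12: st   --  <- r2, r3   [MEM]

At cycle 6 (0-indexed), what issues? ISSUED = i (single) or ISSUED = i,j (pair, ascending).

#0 head=0: ld i0 WAW r4
#1 head=1: or mulh i1,i2 pair
#2 head=3: mulh i3 RAW r3
#3 head=4: add add i4,i5 pair
#4 head=6: ld i6 no-port MEM/MEM
#5 head=7: ld xor i7,i8 pair
#6 head=9: sll or i9,i10 pair
#7 head=11: sll st i11,i12 pair

ISSUED = 9,10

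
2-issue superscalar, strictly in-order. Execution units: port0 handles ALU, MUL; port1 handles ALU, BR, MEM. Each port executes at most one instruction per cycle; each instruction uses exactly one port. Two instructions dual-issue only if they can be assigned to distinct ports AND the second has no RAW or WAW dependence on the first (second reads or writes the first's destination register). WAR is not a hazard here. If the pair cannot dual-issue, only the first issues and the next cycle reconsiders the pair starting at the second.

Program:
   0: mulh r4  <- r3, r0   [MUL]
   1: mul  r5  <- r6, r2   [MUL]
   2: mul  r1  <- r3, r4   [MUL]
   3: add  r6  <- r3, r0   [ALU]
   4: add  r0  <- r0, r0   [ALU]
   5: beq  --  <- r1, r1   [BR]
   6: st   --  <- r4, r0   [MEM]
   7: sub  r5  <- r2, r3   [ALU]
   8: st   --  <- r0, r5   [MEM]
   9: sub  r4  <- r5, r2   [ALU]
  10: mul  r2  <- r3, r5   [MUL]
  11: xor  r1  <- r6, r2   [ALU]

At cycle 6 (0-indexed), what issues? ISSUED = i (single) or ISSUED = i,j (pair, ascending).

ISSUED = 10

0. mulh.MUL @i0  | no-port MUL/MUL
1. mul.MUL @i1  | no-port MUL/MUL
2. mul.MUL+add.ALU @i2/i3  | pair
3. add.ALU+beq.BR @i4/i5  | pair
4. st.MEM+sub.ALU @i6/i7  | pair
5. st.MEM+sub.ALU @i8/i9  | pair
6. mul.MUL @i10  | RAW r2
7. xor.ALU @i11  | tail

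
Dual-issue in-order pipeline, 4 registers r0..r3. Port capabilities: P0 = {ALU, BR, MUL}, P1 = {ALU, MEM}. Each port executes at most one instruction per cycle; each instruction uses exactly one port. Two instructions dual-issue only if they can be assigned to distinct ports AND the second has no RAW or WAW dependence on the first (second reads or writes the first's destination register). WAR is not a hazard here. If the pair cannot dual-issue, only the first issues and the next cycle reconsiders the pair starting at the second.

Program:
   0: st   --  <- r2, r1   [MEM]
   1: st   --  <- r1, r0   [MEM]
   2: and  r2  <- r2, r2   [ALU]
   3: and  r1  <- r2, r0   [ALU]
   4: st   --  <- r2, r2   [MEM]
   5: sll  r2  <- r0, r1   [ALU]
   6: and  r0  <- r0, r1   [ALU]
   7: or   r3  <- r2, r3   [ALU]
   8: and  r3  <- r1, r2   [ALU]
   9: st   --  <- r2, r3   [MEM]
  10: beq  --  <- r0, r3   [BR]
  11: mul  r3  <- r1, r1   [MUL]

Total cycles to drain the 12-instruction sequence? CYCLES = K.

CYCLES = 8

#0 head=0: st.MEM i0 no-port MEM/MEM
#1 head=1: st.MEM;and.ALU i1,i2 pair
#2 head=3: and.ALU;st.MEM i3,i4 pair
#3 head=5: sll.ALU;and.ALU i5,i6 pair
#4 head=7: or.ALU i7 WAW r3
#5 head=8: and.ALU i8 RAW r3
#6 head=9: st.MEM;beq.BR i9,i10 pair
#7 head=11: mul.MUL i11 tail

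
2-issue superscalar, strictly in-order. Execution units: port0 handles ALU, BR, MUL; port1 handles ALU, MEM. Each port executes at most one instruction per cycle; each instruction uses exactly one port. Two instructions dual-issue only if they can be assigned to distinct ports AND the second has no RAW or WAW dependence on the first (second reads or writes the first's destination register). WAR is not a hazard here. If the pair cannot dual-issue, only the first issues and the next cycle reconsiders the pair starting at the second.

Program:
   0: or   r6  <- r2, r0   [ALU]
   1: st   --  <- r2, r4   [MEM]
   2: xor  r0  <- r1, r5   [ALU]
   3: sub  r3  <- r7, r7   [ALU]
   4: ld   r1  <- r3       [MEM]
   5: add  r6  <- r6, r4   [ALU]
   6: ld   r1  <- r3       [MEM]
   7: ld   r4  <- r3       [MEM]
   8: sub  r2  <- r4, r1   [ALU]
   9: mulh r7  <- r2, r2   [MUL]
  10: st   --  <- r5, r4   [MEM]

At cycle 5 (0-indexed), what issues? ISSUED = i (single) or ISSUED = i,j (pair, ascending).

ISSUED = 8

#0 head=0: or+st i0+i1 pair
#1 head=2: xor+sub i2+i3 pair
#2 head=4: ld+add i4+i5 pair
#3 head=6: ld i6 no-port MEM/MEM
#4 head=7: ld i7 RAW r4
#5 head=8: sub i8 RAW r2
#6 head=9: mulh+st i9+i10 pair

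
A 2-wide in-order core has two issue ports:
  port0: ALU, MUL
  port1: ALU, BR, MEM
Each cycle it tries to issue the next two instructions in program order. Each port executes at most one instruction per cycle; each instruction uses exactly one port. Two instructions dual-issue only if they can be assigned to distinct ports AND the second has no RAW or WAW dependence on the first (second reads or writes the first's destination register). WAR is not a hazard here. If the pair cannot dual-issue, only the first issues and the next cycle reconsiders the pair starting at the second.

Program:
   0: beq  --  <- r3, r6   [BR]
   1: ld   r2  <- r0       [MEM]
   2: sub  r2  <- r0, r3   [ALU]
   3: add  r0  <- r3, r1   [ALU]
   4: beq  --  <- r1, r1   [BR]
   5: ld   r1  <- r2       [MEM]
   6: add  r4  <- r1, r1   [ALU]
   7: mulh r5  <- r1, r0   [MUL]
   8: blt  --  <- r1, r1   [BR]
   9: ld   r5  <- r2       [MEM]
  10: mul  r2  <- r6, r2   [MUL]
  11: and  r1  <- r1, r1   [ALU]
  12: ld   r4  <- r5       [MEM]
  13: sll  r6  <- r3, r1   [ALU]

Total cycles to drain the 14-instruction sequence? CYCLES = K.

CYCLES = 10

[0] i0  beq.BR  -- no-port BR/MEM
[1] i1  ld.MEM  -- WAW r2
[2] i2+i3  sub.ALU add.ALU  -- pair
[3] i4  beq.BR  -- no-port BR/MEM
[4] i5  ld.MEM  -- RAW r1
[5] i6+i7  add.ALU mulh.MUL  -- pair
[6] i8  blt.BR  -- no-port BR/MEM
[7] i9+i10  ld.MEM mul.MUL  -- pair
[8] i11+i12  and.ALU ld.MEM  -- pair
[9] i13  sll.ALU  -- tail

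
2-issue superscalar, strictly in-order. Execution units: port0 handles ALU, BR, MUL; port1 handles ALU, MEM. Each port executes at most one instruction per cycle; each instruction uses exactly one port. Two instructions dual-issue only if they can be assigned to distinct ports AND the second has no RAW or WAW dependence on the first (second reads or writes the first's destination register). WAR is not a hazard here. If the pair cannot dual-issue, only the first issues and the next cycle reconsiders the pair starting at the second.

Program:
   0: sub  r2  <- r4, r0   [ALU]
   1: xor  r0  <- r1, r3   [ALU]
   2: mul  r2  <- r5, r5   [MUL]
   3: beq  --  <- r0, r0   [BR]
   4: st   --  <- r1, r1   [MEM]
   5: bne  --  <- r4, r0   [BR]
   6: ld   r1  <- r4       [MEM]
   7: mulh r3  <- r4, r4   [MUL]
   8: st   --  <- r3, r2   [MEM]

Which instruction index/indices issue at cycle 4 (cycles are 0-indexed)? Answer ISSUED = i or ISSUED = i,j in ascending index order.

t=0 i0/i1:sub.ALU;xor.ALU ; 2-wide
t=1 i2:mul.MUL ; no-port MUL/BR
t=2 i3/i4:beq.BR;st.MEM ; 2-wide
t=3 i5/i6:bne.BR;ld.MEM ; 2-wide
t=4 i7:mulh.MUL ; RAW r3
t=5 i8:st.MEM ; tail

ISSUED = 7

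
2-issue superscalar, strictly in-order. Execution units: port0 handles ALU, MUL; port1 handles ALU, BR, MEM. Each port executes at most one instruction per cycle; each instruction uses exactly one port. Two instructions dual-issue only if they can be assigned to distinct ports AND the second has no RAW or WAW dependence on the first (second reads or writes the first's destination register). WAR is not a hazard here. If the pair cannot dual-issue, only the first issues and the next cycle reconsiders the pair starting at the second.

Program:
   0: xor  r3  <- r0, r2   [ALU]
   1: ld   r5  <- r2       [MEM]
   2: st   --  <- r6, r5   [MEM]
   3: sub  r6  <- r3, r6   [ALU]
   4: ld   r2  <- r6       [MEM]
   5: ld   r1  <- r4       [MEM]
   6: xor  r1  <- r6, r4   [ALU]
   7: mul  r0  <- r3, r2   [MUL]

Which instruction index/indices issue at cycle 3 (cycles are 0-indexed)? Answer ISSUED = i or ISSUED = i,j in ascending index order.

ISSUED = 5

t=0 i0&i1:xor/ld ; pair
t=1 i2&i3:st/sub ; pair
t=2 i4:ld ; no-port MEM/MEM
t=3 i5:ld ; WAW r1
t=4 i6&i7:xor/mul ; pair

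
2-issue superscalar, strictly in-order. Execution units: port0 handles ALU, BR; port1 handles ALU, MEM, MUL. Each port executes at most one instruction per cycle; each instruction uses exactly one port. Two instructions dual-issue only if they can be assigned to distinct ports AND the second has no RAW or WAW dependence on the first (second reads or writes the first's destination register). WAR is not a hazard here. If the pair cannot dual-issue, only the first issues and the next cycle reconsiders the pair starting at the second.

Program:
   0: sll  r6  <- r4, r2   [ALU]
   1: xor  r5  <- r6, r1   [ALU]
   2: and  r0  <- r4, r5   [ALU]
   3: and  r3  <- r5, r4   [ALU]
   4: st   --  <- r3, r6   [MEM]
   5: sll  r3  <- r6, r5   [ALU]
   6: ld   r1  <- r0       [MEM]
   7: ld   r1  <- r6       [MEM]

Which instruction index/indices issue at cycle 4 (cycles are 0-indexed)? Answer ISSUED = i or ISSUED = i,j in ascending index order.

ISSUED = 6

  cy0 -> i0 (sll) RAW r6
  cy1 -> i1 (xor) RAW r5
  cy2 -> i2&i3 (and/and) 2-wide
  cy3 -> i4&i5 (st/sll) 2-wide
  cy4 -> i6 (ld) no-port MEM/MEM
  cy5 -> i7 (ld) tail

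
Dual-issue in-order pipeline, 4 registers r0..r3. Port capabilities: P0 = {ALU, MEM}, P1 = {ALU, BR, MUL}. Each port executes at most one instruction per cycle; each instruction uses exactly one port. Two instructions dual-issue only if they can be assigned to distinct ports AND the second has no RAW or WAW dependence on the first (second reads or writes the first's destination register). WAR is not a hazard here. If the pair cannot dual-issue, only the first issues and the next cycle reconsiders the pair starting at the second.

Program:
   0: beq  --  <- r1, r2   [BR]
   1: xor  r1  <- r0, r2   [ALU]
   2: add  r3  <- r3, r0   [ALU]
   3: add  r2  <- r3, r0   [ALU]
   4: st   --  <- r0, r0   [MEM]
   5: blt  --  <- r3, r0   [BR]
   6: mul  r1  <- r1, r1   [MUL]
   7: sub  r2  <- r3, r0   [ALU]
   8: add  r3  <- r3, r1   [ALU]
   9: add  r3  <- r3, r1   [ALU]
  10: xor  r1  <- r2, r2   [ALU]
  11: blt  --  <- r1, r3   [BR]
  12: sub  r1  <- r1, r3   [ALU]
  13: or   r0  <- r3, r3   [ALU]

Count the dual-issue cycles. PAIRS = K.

PAIRS = 5

c0: i0,i1 beq;xor  pair
c1: i2 add  RAW r3
c2: i3,i4 add;st  pair
c3: i5 blt  no-port BR/MUL
c4: i6,i7 mul;sub  pair
c5: i8 add  RAW+WAW r3
c6: i9,i10 add;xor  pair
c7: i11,i12 blt;sub  pair
c8: i13 or  tail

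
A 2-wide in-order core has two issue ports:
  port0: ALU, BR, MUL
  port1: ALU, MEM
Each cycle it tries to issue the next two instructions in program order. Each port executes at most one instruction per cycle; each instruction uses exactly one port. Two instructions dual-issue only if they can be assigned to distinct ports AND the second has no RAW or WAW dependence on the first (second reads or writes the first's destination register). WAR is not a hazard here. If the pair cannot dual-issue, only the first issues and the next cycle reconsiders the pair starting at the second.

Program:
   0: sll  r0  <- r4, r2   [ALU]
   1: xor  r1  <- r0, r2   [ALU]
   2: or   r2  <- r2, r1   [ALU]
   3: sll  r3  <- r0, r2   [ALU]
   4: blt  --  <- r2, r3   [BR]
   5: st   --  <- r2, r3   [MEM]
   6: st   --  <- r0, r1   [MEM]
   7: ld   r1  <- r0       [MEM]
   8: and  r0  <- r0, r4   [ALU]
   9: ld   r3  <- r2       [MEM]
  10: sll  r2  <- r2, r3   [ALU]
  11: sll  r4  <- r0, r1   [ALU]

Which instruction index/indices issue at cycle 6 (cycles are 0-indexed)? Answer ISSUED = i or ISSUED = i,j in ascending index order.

ISSUED = 7,8

[0] i0  sll.ALU  -- RAW r0
[1] i1  xor.ALU  -- RAW r1
[2] i2  or.ALU  -- RAW r2
[3] i3  sll.ALU  -- RAW r3
[4] i4,i5  blt.BR;st.MEM  -- dual
[5] i6  st.MEM  -- no-port MEM/MEM
[6] i7,i8  ld.MEM;and.ALU  -- dual
[7] i9  ld.MEM  -- RAW r3
[8] i10,i11  sll.ALU;sll.ALU  -- dual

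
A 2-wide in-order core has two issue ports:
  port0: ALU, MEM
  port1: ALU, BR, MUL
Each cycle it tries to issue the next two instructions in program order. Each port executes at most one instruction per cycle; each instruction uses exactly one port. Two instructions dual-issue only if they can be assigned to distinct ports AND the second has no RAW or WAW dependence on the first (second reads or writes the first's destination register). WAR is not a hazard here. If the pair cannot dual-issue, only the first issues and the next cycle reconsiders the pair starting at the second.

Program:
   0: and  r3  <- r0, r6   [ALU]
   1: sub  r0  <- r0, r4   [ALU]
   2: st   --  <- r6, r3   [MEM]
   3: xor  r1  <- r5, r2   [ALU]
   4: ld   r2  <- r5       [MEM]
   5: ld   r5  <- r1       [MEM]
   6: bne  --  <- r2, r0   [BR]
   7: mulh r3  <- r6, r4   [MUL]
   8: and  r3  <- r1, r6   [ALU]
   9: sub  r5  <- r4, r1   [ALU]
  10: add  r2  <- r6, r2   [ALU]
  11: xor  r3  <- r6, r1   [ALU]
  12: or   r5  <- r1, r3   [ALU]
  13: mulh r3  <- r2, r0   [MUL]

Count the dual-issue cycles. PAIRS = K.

PAIRS = 6

[0] i0,i1  and.ALU/sub.ALU  -- 2-wide
[1] i2,i3  st.MEM/xor.ALU  -- 2-wide
[2] i4  ld.MEM  -- no-port MEM/MEM
[3] i5,i6  ld.MEM/bne.BR  -- 2-wide
[4] i7  mulh.MUL  -- WAW r3
[5] i8,i9  and.ALU/sub.ALU  -- 2-wide
[6] i10,i11  add.ALU/xor.ALU  -- 2-wide
[7] i12,i13  or.ALU/mulh.MUL  -- 2-wide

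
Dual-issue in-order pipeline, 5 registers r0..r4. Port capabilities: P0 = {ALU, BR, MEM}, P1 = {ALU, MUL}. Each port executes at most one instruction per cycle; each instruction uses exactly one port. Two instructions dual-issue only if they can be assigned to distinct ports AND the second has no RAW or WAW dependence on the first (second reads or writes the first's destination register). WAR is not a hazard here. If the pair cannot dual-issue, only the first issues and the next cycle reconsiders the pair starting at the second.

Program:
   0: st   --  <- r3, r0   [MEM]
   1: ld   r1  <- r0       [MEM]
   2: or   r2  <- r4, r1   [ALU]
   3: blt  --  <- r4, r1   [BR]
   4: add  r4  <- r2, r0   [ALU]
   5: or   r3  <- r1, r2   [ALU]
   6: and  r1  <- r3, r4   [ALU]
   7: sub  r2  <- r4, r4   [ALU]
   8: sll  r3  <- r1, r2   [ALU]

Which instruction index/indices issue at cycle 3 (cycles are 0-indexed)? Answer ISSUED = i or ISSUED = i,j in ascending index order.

ISSUED = 4,5

  cy0 -> i0 (st) no-port MEM/MEM
  cy1 -> i1 (ld) RAW r1
  cy2 -> i2&i3 (or/blt) pair
  cy3 -> i4&i5 (add/or) pair
  cy4 -> i6&i7 (and/sub) pair
  cy5 -> i8 (sll) tail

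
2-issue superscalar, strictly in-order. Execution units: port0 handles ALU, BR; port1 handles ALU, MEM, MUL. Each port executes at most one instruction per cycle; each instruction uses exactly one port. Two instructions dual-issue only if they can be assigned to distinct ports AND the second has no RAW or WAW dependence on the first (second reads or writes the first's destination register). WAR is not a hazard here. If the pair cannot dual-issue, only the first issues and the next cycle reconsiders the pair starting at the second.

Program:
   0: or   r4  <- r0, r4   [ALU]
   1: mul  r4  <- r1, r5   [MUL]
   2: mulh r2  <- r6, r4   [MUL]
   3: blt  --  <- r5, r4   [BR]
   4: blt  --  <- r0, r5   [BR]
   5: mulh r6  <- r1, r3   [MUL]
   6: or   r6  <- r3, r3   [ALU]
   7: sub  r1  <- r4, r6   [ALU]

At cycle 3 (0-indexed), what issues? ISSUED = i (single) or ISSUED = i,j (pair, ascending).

ISSUED = 4,5

0. or.ALU @i0  | WAW r4
1. mul.MUL @i1  | no-port MUL/MUL
2. mulh.MUL+blt.BR @i2+i3  | pair
3. blt.BR+mulh.MUL @i4+i5  | pair
4. or.ALU @i6  | RAW r6
5. sub.ALU @i7  | tail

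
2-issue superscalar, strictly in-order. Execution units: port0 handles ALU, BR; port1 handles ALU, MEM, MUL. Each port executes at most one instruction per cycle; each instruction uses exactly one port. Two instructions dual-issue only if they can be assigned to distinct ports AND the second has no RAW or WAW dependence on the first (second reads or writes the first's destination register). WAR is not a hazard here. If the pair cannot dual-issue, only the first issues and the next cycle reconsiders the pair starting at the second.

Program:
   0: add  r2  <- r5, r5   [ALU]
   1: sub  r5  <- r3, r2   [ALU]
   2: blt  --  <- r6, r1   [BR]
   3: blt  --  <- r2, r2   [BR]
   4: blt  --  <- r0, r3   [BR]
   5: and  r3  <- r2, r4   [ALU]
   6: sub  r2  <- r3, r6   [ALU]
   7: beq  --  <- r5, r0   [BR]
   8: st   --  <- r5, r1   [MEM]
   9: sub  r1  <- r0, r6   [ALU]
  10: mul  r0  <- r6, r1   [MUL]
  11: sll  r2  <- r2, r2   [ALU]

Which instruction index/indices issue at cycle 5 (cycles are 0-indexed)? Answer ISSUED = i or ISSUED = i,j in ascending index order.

  cy0 -> i0 (add.ALU) RAW r2
  cy1 -> i1&i2 (sub.ALU blt.BR) dual
  cy2 -> i3 (blt.BR) no-port BR/BR
  cy3 -> i4&i5 (blt.BR and.ALU) dual
  cy4 -> i6&i7 (sub.ALU beq.BR) dual
  cy5 -> i8&i9 (st.MEM sub.ALU) dual
  cy6 -> i10&i11 (mul.MUL sll.ALU) dual

ISSUED = 8,9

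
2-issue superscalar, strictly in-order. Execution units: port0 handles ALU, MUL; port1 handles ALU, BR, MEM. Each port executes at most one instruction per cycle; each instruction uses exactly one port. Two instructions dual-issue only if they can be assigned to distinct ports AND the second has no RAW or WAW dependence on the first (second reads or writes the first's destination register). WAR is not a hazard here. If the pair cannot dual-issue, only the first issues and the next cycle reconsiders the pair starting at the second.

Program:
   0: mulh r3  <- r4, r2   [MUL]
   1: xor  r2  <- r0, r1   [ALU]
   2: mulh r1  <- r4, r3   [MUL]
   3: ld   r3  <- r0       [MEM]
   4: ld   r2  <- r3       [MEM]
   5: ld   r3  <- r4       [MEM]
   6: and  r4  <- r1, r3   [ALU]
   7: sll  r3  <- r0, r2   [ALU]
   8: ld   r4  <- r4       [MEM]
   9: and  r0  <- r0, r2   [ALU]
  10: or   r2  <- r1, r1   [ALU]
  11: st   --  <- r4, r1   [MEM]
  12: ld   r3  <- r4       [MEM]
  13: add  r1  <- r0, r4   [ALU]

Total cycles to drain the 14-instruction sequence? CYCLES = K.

CYCLES = 8

[0] i0,i1  mulh.MUL/xor.ALU  -- dual
[1] i2,i3  mulh.MUL/ld.MEM  -- dual
[2] i4  ld.MEM  -- no-port MEM/MEM
[3] i5  ld.MEM  -- RAW r3
[4] i6,i7  and.ALU/sll.ALU  -- dual
[5] i8,i9  ld.MEM/and.ALU  -- dual
[6] i10,i11  or.ALU/st.MEM  -- dual
[7] i12,i13  ld.MEM/add.ALU  -- dual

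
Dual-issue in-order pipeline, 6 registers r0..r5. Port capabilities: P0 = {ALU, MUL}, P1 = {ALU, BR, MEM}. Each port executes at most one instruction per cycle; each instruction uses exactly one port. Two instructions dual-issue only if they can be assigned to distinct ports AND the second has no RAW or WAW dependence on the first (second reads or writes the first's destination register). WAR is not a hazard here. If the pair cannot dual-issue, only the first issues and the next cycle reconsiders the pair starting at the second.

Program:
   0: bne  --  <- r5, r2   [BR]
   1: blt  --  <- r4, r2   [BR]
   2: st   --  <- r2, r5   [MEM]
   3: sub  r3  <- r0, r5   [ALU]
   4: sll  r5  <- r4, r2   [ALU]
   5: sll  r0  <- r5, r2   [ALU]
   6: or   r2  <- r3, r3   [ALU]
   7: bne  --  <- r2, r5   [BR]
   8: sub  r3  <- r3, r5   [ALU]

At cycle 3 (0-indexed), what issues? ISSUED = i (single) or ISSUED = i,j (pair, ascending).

ISSUED = 4

[0] i0  bne  -- no-port BR/BR
[1] i1  blt  -- no-port BR/MEM
[2] i2,i3  st sub  -- pair
[3] i4  sll  -- RAW r5
[4] i5,i6  sll or  -- pair
[5] i7,i8  bne sub  -- pair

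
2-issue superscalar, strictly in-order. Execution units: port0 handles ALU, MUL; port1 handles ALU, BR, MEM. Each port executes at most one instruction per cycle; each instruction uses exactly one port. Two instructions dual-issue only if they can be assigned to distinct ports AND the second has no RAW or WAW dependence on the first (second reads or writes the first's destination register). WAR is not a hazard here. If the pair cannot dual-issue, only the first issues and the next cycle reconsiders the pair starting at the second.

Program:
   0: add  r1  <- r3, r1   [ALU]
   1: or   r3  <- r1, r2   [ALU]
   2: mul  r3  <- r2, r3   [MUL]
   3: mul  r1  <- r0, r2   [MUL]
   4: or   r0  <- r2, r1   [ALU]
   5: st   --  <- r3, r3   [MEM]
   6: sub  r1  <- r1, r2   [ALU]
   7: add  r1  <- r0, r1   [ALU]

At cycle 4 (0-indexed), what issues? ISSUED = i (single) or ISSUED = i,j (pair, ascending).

ISSUED = 4,5

0. add @i0  | RAW r1
1. or @i1  | RAW+WAW r3
2. mul @i2  | no-port MUL/MUL
3. mul @i3  | RAW r1
4. or st @i4&i5  | pair
5. sub @i6  | RAW+WAW r1
6. add @i7  | tail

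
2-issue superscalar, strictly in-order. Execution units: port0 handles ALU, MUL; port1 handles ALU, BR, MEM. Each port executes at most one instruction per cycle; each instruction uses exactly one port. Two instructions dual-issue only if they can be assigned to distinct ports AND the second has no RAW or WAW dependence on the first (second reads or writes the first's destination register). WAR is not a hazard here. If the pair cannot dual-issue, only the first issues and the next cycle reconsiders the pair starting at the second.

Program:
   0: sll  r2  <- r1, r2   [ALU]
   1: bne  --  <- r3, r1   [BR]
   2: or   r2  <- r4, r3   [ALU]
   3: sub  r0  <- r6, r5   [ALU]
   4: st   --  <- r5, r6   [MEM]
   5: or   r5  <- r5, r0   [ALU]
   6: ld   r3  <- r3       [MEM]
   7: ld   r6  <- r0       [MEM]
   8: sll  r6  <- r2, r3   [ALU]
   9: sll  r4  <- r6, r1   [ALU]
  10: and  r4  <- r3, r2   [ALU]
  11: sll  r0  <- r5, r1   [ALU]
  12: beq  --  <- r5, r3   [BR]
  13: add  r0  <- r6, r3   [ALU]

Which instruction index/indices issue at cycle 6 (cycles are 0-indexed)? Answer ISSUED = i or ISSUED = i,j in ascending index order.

ISSUED = 9

[0] i0/i1  sll.ALU+bne.BR  -- 2-wide
[1] i2/i3  or.ALU+sub.ALU  -- 2-wide
[2] i4/i5  st.MEM+or.ALU  -- 2-wide
[3] i6  ld.MEM  -- no-port MEM/MEM
[4] i7  ld.MEM  -- WAW r6
[5] i8  sll.ALU  -- RAW r6
[6] i9  sll.ALU  -- WAW r4
[7] i10/i11  and.ALU+sll.ALU  -- 2-wide
[8] i12/i13  beq.BR+add.ALU  -- 2-wide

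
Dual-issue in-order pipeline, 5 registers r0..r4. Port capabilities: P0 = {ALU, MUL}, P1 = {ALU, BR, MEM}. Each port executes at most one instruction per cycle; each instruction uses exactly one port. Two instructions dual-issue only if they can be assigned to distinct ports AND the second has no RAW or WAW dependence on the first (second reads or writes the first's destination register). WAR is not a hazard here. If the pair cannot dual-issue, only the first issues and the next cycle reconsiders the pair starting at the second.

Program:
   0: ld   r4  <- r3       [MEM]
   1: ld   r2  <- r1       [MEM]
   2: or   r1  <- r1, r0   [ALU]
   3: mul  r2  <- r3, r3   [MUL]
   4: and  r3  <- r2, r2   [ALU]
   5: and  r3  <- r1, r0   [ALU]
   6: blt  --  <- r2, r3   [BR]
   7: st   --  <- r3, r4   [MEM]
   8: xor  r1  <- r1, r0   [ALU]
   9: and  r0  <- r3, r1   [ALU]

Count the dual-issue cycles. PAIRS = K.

PAIRS = 2

[0] i0  ld.MEM  -- no-port MEM/MEM
[1] i1+i2  ld.MEM+or.ALU  -- dual
[2] i3  mul.MUL  -- RAW r2
[3] i4  and.ALU  -- WAW r3
[4] i5  and.ALU  -- RAW r3
[5] i6  blt.BR  -- no-port BR/MEM
[6] i7+i8  st.MEM+xor.ALU  -- dual
[7] i9  and.ALU  -- tail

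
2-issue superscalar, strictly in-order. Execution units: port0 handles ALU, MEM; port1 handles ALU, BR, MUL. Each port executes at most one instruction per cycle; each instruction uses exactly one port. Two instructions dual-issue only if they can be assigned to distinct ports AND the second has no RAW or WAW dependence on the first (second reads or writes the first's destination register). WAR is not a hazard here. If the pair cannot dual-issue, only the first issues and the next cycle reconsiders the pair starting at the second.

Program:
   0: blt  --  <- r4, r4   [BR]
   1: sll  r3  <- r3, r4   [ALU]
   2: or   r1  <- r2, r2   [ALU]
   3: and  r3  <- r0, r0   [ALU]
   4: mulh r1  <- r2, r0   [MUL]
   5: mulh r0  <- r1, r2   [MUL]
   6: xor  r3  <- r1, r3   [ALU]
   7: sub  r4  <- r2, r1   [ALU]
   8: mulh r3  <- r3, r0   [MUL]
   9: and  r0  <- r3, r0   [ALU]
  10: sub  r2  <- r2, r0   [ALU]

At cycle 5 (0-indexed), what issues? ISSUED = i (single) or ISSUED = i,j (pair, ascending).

#0 head=0: blt.BR+sll.ALU i0/i1 pair
#1 head=2: or.ALU+and.ALU i2/i3 pair
#2 head=4: mulh.MUL i4 no-port MUL/MUL
#3 head=5: mulh.MUL+xor.ALU i5/i6 pair
#4 head=7: sub.ALU+mulh.MUL i7/i8 pair
#5 head=9: and.ALU i9 RAW r0
#6 head=10: sub.ALU i10 tail

ISSUED = 9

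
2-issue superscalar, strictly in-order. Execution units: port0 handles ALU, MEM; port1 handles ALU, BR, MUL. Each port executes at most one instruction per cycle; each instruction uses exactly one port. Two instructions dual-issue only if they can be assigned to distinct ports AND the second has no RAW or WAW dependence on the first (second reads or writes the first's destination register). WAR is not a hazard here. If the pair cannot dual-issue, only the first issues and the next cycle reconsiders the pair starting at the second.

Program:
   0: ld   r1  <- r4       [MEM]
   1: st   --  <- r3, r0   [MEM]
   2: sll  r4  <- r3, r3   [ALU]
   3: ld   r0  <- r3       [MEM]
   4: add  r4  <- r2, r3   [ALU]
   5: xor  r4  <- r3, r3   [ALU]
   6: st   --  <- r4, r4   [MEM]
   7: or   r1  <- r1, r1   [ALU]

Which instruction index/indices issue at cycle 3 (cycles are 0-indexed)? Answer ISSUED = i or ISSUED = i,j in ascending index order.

ISSUED = 5

#0 head=0: ld.MEM i0 no-port MEM/MEM
#1 head=1: st.MEM sll.ALU i1/i2 dual
#2 head=3: ld.MEM add.ALU i3/i4 dual
#3 head=5: xor.ALU i5 RAW r4
#4 head=6: st.MEM or.ALU i6/i7 dual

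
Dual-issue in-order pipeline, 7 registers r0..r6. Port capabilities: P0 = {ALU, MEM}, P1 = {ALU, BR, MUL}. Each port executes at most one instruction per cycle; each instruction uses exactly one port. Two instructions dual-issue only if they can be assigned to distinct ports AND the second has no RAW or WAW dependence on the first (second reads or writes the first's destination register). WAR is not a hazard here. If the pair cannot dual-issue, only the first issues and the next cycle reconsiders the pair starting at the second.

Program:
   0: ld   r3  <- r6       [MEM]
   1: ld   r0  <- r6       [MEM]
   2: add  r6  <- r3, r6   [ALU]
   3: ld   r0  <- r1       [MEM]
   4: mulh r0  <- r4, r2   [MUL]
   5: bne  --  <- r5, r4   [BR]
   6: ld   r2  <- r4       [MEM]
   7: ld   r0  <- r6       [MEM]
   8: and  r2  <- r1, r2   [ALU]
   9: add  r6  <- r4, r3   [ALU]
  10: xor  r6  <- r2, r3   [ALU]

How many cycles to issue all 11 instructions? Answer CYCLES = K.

  cy0 -> i0 (ld.MEM) no-port MEM/MEM
  cy1 -> i1&i2 (ld.MEM+add.ALU) dual
  cy2 -> i3 (ld.MEM) WAW r0
  cy3 -> i4 (mulh.MUL) no-port MUL/BR
  cy4 -> i5&i6 (bne.BR+ld.MEM) dual
  cy5 -> i7&i8 (ld.MEM+and.ALU) dual
  cy6 -> i9 (add.ALU) WAW r6
  cy7 -> i10 (xor.ALU) tail

CYCLES = 8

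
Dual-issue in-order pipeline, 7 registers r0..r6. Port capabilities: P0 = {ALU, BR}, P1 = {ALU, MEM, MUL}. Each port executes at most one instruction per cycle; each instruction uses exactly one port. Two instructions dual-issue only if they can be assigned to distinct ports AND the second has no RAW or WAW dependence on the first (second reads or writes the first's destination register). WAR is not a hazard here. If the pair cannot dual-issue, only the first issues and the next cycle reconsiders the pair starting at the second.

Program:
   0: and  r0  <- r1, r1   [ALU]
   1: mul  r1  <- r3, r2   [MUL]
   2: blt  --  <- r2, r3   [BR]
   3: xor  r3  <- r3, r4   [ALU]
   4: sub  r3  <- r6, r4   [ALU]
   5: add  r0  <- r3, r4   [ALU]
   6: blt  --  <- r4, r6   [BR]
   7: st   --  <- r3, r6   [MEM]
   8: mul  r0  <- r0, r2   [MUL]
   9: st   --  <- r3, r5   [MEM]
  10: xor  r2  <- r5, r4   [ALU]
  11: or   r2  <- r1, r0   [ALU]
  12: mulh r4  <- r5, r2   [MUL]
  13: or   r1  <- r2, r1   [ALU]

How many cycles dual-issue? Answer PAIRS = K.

PAIRS = 5

  cy0 -> i0/i1 (and.ALU+mul.MUL) pair
  cy1 -> i2/i3 (blt.BR+xor.ALU) pair
  cy2 -> i4 (sub.ALU) RAW r3
  cy3 -> i5/i6 (add.ALU+blt.BR) pair
  cy4 -> i7 (st.MEM) no-port MEM/MUL
  cy5 -> i8 (mul.MUL) no-port MUL/MEM
  cy6 -> i9/i10 (st.MEM+xor.ALU) pair
  cy7 -> i11 (or.ALU) RAW r2
  cy8 -> i12/i13 (mulh.MUL+or.ALU) pair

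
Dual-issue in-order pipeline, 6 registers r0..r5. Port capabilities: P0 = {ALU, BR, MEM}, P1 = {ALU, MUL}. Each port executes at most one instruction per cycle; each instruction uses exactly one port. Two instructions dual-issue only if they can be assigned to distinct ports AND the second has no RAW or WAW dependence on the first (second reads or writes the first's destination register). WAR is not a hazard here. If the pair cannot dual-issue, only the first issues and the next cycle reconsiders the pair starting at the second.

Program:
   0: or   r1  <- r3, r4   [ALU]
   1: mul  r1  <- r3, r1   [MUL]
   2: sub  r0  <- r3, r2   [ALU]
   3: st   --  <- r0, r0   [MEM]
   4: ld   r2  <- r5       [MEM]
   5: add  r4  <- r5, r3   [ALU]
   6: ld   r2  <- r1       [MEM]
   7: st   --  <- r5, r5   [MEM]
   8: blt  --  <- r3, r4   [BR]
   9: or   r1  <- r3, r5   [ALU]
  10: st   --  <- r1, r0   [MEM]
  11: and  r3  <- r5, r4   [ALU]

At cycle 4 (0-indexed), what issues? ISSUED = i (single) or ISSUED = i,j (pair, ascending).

ISSUED = 6

c0: i0 or.ALU  RAW+WAW r1
c1: i1,i2 mul.MUL/sub.ALU  pair
c2: i3 st.MEM  no-port MEM/MEM
c3: i4,i5 ld.MEM/add.ALU  pair
c4: i6 ld.MEM  no-port MEM/MEM
c5: i7 st.MEM  no-port MEM/BR
c6: i8,i9 blt.BR/or.ALU  pair
c7: i10,i11 st.MEM/and.ALU  pair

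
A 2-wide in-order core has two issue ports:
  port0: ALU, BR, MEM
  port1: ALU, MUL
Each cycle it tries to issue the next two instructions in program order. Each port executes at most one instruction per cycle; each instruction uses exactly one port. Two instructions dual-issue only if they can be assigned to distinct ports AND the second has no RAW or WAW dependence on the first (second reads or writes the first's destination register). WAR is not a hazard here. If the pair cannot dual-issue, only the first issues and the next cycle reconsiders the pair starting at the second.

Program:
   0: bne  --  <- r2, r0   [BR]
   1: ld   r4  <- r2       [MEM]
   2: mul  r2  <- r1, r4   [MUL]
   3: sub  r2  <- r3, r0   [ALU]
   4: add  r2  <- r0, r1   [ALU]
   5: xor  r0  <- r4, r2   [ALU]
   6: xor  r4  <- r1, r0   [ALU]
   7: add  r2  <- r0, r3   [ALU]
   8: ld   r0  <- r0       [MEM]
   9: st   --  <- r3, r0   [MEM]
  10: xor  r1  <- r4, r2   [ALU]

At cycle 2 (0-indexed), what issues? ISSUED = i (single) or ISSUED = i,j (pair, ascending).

0. bne.BR @i0  | no-port BR/MEM
1. ld.MEM @i1  | RAW r4
2. mul.MUL @i2  | WAW r2
3. sub.ALU @i3  | WAW r2
4. add.ALU @i4  | RAW r2
5. xor.ALU @i5  | RAW r0
6. xor.ALU;add.ALU @i6/i7  | dual
7. ld.MEM @i8  | no-port MEM/MEM
8. st.MEM;xor.ALU @i9/i10  | dual

ISSUED = 2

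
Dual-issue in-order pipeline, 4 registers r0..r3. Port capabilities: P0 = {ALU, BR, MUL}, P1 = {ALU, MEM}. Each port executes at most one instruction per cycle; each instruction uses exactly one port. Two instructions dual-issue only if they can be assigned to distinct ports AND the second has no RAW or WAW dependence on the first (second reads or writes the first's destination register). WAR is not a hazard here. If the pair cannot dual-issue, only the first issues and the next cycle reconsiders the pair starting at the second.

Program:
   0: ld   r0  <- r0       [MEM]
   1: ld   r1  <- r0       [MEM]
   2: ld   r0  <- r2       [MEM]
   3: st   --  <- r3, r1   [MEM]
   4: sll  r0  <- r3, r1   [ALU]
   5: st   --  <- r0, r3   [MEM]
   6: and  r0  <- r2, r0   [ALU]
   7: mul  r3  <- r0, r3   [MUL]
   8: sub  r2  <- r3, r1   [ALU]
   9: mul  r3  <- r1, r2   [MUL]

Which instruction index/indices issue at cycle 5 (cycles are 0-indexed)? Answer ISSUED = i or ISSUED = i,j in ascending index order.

0. ld.MEM @i0  | no-port MEM/MEM
1. ld.MEM @i1  | no-port MEM/MEM
2. ld.MEM @i2  | no-port MEM/MEM
3. st.MEM/sll.ALU @i3,i4  | pair
4. st.MEM/and.ALU @i5,i6  | pair
5. mul.MUL @i7  | RAW r3
6. sub.ALU @i8  | RAW r2
7. mul.MUL @i9  | tail

ISSUED = 7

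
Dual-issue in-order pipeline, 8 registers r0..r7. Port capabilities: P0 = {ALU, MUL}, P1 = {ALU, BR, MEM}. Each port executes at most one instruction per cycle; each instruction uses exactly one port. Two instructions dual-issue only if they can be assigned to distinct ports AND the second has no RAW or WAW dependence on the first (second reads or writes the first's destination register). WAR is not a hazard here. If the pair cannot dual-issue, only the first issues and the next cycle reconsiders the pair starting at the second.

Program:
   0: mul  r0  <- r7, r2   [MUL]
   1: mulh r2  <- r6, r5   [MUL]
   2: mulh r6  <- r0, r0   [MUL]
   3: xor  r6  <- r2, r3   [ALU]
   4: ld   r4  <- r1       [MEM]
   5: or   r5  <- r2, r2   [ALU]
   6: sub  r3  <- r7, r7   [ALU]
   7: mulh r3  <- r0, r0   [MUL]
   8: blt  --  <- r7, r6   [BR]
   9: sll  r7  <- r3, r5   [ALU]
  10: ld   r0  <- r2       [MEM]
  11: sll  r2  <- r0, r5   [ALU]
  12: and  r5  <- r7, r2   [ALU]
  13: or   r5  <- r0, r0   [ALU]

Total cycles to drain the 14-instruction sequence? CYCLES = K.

CYCLES = 10

t=0 i0:mul.MUL ; no-port MUL/MUL
t=1 i1:mulh.MUL ; no-port MUL/MUL
t=2 i2:mulh.MUL ; WAW r6
t=3 i3/i4:xor.ALU ld.MEM ; dual
t=4 i5/i6:or.ALU sub.ALU ; dual
t=5 i7/i8:mulh.MUL blt.BR ; dual
t=6 i9/i10:sll.ALU ld.MEM ; dual
t=7 i11:sll.ALU ; RAW r2
t=8 i12:and.ALU ; WAW r5
t=9 i13:or.ALU ; tail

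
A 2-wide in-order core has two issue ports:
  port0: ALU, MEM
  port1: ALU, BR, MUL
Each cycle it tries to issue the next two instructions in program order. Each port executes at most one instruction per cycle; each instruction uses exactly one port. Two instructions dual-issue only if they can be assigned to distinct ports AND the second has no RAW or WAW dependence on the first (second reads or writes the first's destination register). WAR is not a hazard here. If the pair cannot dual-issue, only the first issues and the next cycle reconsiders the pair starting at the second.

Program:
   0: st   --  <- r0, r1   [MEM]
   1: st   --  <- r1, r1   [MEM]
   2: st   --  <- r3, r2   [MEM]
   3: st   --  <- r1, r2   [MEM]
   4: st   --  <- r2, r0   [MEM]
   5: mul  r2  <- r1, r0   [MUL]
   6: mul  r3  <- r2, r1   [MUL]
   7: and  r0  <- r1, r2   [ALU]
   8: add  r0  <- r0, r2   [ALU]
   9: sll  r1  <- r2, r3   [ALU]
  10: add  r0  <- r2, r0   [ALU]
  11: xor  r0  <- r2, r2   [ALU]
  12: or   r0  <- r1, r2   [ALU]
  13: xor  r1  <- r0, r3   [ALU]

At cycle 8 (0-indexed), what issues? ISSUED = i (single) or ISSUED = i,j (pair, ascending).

c0: i0 st  no-port MEM/MEM
c1: i1 st  no-port MEM/MEM
c2: i2 st  no-port MEM/MEM
c3: i3 st  no-port MEM/MEM
c4: i4,i5 st mul  dual
c5: i6,i7 mul and  dual
c6: i8,i9 add sll  dual
c7: i10 add  WAW r0
c8: i11 xor  WAW r0
c9: i12 or  RAW r0
c10: i13 xor  tail

ISSUED = 11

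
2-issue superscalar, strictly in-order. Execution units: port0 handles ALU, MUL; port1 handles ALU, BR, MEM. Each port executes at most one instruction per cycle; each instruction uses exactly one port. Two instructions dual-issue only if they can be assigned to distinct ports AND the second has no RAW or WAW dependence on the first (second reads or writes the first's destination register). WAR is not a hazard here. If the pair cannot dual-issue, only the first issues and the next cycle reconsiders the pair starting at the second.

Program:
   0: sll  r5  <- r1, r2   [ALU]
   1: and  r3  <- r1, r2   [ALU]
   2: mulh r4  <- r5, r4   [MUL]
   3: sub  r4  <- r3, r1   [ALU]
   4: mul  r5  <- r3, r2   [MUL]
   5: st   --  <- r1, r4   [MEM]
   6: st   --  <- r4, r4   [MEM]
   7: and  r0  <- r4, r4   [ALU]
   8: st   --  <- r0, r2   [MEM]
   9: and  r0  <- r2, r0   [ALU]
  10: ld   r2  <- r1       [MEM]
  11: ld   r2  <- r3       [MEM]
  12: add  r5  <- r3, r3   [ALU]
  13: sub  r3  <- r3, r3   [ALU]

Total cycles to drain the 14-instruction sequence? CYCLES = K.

[0] i0/i1  sll+and  -- dual
[1] i2  mulh  -- WAW r4
[2] i3/i4  sub+mul  -- dual
[3] i5  st  -- no-port MEM/MEM
[4] i6/i7  st+and  -- dual
[5] i8/i9  st+and  -- dual
[6] i10  ld  -- no-port MEM/MEM
[7] i11/i12  ld+add  -- dual
[8] i13  sub  -- tail

CYCLES = 9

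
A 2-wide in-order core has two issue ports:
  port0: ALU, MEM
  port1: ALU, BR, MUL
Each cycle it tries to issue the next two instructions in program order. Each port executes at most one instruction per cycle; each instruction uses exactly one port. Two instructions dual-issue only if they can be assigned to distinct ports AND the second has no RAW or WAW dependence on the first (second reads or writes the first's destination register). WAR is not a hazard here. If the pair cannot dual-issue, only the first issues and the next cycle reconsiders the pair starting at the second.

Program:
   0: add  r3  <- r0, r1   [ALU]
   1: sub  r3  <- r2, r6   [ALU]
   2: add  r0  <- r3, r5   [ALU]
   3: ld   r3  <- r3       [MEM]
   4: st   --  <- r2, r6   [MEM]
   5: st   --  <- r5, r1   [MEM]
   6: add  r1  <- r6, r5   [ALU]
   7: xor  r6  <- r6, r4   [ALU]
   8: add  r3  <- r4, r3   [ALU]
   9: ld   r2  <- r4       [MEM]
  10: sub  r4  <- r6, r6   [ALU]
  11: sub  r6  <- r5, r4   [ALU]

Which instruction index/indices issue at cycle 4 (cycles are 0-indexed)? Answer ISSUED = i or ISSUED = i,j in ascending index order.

[0] i0  add  -- WAW r3
[1] i1  sub  -- RAW r3
[2] i2/i3  add;ld  -- pair
[3] i4  st  -- no-port MEM/MEM
[4] i5/i6  st;add  -- pair
[5] i7/i8  xor;add  -- pair
[6] i9/i10  ld;sub  -- pair
[7] i11  sub  -- tail

ISSUED = 5,6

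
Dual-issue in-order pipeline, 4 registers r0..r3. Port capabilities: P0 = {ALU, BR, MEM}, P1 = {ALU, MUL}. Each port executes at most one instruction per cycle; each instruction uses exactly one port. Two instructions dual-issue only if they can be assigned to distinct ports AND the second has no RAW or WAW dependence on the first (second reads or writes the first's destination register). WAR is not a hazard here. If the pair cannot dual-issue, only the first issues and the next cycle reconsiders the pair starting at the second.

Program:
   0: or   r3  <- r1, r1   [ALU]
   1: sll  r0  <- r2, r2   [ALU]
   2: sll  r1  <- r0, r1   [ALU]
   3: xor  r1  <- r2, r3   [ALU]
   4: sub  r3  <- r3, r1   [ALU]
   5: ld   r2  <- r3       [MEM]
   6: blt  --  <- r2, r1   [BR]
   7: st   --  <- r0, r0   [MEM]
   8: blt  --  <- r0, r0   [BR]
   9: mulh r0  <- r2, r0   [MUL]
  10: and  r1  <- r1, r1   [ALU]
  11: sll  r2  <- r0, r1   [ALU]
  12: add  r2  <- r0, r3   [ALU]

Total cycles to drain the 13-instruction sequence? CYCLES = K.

CYCLES = 11

c0: i0,i1 or sll  dual
c1: i2 sll  WAW r1
c2: i3 xor  RAW r1
c3: i4 sub  RAW r3
c4: i5 ld  no-port MEM/BR
c5: i6 blt  no-port BR/MEM
c6: i7 st  no-port MEM/BR
c7: i8,i9 blt mulh  dual
c8: i10 and  RAW r1
c9: i11 sll  WAW r2
c10: i12 add  tail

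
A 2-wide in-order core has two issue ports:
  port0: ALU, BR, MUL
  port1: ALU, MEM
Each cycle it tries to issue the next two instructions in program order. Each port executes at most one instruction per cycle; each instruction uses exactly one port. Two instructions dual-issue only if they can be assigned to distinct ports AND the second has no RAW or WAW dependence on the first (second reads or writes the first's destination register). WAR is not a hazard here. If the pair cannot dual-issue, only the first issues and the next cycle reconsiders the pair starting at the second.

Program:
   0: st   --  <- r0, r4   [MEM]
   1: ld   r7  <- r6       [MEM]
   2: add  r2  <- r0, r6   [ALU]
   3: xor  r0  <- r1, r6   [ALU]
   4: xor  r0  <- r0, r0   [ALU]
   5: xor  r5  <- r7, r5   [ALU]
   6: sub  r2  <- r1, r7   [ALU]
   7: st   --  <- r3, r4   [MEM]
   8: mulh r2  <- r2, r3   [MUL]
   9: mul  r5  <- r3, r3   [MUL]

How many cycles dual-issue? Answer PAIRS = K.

[0] i0  st.MEM  -- no-port MEM/MEM
[1] i1/i2  ld.MEM;add.ALU  -- 2-wide
[2] i3  xor.ALU  -- RAW+WAW r0
[3] i4/i5  xor.ALU;xor.ALU  -- 2-wide
[4] i6/i7  sub.ALU;st.MEM  -- 2-wide
[5] i8  mulh.MUL  -- no-port MUL/MUL
[6] i9  mul.MUL  -- tail

PAIRS = 3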